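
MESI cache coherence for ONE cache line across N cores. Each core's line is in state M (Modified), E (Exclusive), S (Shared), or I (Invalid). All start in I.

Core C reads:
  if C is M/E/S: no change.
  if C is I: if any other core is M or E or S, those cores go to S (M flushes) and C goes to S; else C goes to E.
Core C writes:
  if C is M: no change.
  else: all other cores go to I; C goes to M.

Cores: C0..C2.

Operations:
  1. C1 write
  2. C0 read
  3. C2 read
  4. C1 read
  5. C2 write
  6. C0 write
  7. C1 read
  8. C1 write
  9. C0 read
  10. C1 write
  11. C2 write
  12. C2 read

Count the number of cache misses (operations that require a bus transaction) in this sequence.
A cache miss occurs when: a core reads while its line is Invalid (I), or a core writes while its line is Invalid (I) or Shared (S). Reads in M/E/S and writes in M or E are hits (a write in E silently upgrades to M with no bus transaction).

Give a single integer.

Op 1: C1 write [C1 write: invalidate none -> C1=M] -> [I,M,I] [MISS #1: write from I]
Op 2: C0 read [C0 read from I: others=['C1=M'] -> C0=S, others downsized to S] -> [S,S,I] [MISS #2: read from I]
Op 3: C2 read [C2 read from I: others=['C0=S', 'C1=S'] -> C2=S, others downsized to S] -> [S,S,S] [MISS #3: read from I]
Op 4: C1 read [C1 read: already in S, no change] -> [S,S,S] [hit: read from S]
Op 5: C2 write [C2 write: invalidate ['C0=S', 'C1=S'] -> C2=M] -> [I,I,M] [MISS #4: write from S]
Op 6: C0 write [C0 write: invalidate ['C2=M'] -> C0=M] -> [M,I,I] [MISS #5: write from I]
Op 7: C1 read [C1 read from I: others=['C0=M'] -> C1=S, others downsized to S] -> [S,S,I] [MISS #6: read from I]
Op 8: C1 write [C1 write: invalidate ['C0=S'] -> C1=M] -> [I,M,I] [MISS #7: write from S]
Op 9: C0 read [C0 read from I: others=['C1=M'] -> C0=S, others downsized to S] -> [S,S,I] [MISS #8: read from I]
Op 10: C1 write [C1 write: invalidate ['C0=S'] -> C1=M] -> [I,M,I] [MISS #9: write from S]
Op 11: C2 write [C2 write: invalidate ['C1=M'] -> C2=M] -> [I,I,M] [MISS #10: write from I]
Op 12: C2 read [C2 read: already in M, no change] -> [I,I,M] [hit: read from M]

Answer: 10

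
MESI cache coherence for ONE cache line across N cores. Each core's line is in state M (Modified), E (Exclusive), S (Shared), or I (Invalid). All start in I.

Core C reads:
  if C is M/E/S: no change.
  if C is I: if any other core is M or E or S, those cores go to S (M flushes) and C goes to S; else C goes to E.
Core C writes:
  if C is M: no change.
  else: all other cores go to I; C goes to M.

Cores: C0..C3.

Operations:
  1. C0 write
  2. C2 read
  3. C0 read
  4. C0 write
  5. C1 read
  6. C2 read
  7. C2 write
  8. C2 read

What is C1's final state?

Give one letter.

Op 1: C0 write [C0 write: invalidate none -> C0=M] -> [M,I,I,I]
Op 2: C2 read [C2 read from I: others=['C0=M'] -> C2=S, others downsized to S] -> [S,I,S,I]
Op 3: C0 read [C0 read: already in S, no change] -> [S,I,S,I]
Op 4: C0 write [C0 write: invalidate ['C2=S'] -> C0=M] -> [M,I,I,I]
Op 5: C1 read [C1 read from I: others=['C0=M'] -> C1=S, others downsized to S] -> [S,S,I,I]
Op 6: C2 read [C2 read from I: others=['C0=S', 'C1=S'] -> C2=S, others downsized to S] -> [S,S,S,I]
Op 7: C2 write [C2 write: invalidate ['C0=S', 'C1=S'] -> C2=M] -> [I,I,M,I]
Op 8: C2 read [C2 read: already in M, no change] -> [I,I,M,I]

Answer: I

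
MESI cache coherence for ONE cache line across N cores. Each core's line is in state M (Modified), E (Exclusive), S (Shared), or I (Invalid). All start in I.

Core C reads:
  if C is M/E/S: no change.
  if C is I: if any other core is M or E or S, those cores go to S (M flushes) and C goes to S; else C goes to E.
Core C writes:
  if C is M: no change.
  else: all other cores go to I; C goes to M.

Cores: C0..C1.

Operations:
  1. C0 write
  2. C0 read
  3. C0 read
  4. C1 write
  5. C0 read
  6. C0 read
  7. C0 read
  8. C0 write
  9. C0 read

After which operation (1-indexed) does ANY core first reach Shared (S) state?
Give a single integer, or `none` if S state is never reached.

Op 1: C0 write [C0 write: invalidate none -> C0=M] -> [M,I]
Op 2: C0 read [C0 read: already in M, no change] -> [M,I]
Op 3: C0 read [C0 read: already in M, no change] -> [M,I]
Op 4: C1 write [C1 write: invalidate ['C0=M'] -> C1=M] -> [I,M]
Op 5: C0 read [C0 read from I: others=['C1=M'] -> C0=S, others downsized to S] -> [S,S]
  -> First S state at op 5; remaining ops need not be traced.

Answer: 5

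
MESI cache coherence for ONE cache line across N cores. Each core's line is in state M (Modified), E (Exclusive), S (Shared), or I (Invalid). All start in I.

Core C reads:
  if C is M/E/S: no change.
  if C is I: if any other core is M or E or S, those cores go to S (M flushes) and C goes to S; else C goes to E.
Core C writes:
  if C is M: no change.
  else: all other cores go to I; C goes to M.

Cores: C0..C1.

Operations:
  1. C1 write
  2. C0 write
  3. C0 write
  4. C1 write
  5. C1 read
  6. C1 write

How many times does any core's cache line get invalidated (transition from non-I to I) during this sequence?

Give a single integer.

Op 1: C1 write [C1 write: invalidate none -> C1=M] -> [I,M] (invalidations this op: 0; running total: 0)
Op 2: C0 write [C0 write: invalidate ['C1=M'] -> C0=M] -> [M,I] (invalidations this op: 1; running total: 1)
Op 3: C0 write [C0 write: already M (modified), no change] -> [M,I] (invalidations this op: 0; running total: 1)
Op 4: C1 write [C1 write: invalidate ['C0=M'] -> C1=M] -> [I,M] (invalidations this op: 1; running total: 2)
Op 5: C1 read [C1 read: already in M, no change] -> [I,M] (invalidations this op: 0; running total: 2)
Op 6: C1 write [C1 write: already M (modified), no change] -> [I,M] (invalidations this op: 0; running total: 2)

Answer: 2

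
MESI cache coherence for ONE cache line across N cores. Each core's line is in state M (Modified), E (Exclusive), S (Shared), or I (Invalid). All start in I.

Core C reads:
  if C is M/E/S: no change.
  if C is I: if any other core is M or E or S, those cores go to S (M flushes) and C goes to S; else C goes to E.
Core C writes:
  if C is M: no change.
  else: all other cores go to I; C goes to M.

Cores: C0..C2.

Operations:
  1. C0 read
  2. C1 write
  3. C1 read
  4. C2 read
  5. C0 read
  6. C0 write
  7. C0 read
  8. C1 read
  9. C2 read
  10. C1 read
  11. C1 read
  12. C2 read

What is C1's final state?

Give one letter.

Answer: S

Derivation:
Op 1: C0 read [C0 read from I: no other sharers -> C0=E (exclusive)] -> [E,I,I]
Op 2: C1 write [C1 write: invalidate ['C0=E'] -> C1=M] -> [I,M,I]
Op 3: C1 read [C1 read: already in M, no change] -> [I,M,I]
Op 4: C2 read [C2 read from I: others=['C1=M'] -> C2=S, others downsized to S] -> [I,S,S]
Op 5: C0 read [C0 read from I: others=['C1=S', 'C2=S'] -> C0=S, others downsized to S] -> [S,S,S]
Op 6: C0 write [C0 write: invalidate ['C1=S', 'C2=S'] -> C0=M] -> [M,I,I]
Op 7: C0 read [C0 read: already in M, no change] -> [M,I,I]
Op 8: C1 read [C1 read from I: others=['C0=M'] -> C1=S, others downsized to S] -> [S,S,I]
Op 9: C2 read [C2 read from I: others=['C0=S', 'C1=S'] -> C2=S, others downsized to S] -> [S,S,S]
Op 10: C1 read [C1 read: already in S, no change] -> [S,S,S]
Op 11: C1 read [C1 read: already in S, no change] -> [S,S,S]
Op 12: C2 read [C2 read: already in S, no change] -> [S,S,S]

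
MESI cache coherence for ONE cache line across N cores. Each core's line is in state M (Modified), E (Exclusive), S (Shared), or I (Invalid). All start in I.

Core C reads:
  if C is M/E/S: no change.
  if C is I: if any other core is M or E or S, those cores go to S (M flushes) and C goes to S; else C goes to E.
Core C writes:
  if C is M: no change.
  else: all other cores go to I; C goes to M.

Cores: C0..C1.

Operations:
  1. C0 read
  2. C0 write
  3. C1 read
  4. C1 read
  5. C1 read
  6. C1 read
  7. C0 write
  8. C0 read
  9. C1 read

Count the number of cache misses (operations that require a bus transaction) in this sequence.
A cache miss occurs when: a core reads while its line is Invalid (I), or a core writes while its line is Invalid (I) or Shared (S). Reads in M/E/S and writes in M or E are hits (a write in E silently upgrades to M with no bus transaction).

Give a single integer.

Answer: 4

Derivation:
Op 1: C0 read [C0 read from I: no other sharers -> C0=E (exclusive)] -> [E,I] [MISS #1: read from I]
Op 2: C0 write [C0 write: invalidate none -> C0=M] -> [M,I] [hit: write from E is a silent E->M upgrade, no bus transaction]
Op 3: C1 read [C1 read from I: others=['C0=M'] -> C1=S, others downsized to S] -> [S,S] [MISS #2: read from I]
Op 4: C1 read [C1 read: already in S, no change] -> [S,S] [hit: read from S]
Op 5: C1 read [C1 read: already in S, no change] -> [S,S] [hit: read from S]
Op 6: C1 read [C1 read: already in S, no change] -> [S,S] [hit: read from S]
Op 7: C0 write [C0 write: invalidate ['C1=S'] -> C0=M] -> [M,I] [MISS #3: write from S]
Op 8: C0 read [C0 read: already in M, no change] -> [M,I] [hit: read from M]
Op 9: C1 read [C1 read from I: others=['C0=M'] -> C1=S, others downsized to S] -> [S,S] [MISS #4: read from I]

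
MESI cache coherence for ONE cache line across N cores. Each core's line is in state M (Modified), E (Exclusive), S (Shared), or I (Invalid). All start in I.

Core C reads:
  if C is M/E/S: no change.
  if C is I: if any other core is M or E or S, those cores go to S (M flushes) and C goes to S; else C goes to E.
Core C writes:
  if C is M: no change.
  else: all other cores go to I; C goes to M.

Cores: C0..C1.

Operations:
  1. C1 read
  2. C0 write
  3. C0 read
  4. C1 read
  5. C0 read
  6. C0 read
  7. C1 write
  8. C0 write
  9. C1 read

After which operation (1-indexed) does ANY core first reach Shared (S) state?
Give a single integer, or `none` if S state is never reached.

Answer: 4

Derivation:
Op 1: C1 read [C1 read from I: no other sharers -> C1=E (exclusive)] -> [I,E]
Op 2: C0 write [C0 write: invalidate ['C1=E'] -> C0=M] -> [M,I]
Op 3: C0 read [C0 read: already in M, no change] -> [M,I]
Op 4: C1 read [C1 read from I: others=['C0=M'] -> C1=S, others downsized to S] -> [S,S]
  -> First S state at op 4; remaining ops need not be traced.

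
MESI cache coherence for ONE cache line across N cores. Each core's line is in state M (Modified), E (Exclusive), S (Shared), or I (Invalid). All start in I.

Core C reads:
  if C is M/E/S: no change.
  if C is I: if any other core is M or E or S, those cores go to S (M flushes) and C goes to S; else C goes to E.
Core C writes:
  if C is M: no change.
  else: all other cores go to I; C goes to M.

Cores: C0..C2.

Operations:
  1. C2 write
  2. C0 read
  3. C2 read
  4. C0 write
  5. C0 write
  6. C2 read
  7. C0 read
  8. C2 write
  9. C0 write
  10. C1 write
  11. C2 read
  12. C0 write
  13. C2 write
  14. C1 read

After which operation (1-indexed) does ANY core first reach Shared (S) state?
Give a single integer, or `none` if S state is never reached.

Answer: 2

Derivation:
Op 1: C2 write [C2 write: invalidate none -> C2=M] -> [I,I,M]
Op 2: C0 read [C0 read from I: others=['C2=M'] -> C0=S, others downsized to S] -> [S,I,S]
  -> First S state at op 2; remaining ops need not be traced.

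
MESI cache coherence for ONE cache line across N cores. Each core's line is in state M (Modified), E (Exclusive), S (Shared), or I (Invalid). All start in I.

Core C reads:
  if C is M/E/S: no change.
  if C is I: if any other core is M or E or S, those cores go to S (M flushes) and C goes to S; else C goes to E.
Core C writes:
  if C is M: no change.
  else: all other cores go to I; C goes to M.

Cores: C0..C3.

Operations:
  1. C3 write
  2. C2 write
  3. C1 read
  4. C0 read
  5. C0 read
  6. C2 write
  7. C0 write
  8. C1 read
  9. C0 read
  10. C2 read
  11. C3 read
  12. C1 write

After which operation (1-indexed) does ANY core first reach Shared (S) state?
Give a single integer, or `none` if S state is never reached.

Op 1: C3 write [C3 write: invalidate none -> C3=M] -> [I,I,I,M]
Op 2: C2 write [C2 write: invalidate ['C3=M'] -> C2=M] -> [I,I,M,I]
Op 3: C1 read [C1 read from I: others=['C2=M'] -> C1=S, others downsized to S] -> [I,S,S,I]
  -> First S state at op 3; remaining ops need not be traced.

Answer: 3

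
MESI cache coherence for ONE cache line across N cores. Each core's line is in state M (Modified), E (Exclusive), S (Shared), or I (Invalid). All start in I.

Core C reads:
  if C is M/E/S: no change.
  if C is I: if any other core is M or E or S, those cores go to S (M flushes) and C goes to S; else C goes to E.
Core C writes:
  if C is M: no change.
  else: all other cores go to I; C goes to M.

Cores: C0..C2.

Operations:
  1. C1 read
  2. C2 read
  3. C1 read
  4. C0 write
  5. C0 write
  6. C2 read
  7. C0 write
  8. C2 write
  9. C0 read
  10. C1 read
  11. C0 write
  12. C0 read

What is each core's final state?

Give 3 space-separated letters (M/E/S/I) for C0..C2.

Answer: M I I

Derivation:
Op 1: C1 read [C1 read from I: no other sharers -> C1=E (exclusive)] -> [I,E,I]
Op 2: C2 read [C2 read from I: others=['C1=E'] -> C2=S, others downsized to S] -> [I,S,S]
Op 3: C1 read [C1 read: already in S, no change] -> [I,S,S]
Op 4: C0 write [C0 write: invalidate ['C1=S', 'C2=S'] -> C0=M] -> [M,I,I]
Op 5: C0 write [C0 write: already M (modified), no change] -> [M,I,I]
Op 6: C2 read [C2 read from I: others=['C0=M'] -> C2=S, others downsized to S] -> [S,I,S]
Op 7: C0 write [C0 write: invalidate ['C2=S'] -> C0=M] -> [M,I,I]
Op 8: C2 write [C2 write: invalidate ['C0=M'] -> C2=M] -> [I,I,M]
Op 9: C0 read [C0 read from I: others=['C2=M'] -> C0=S, others downsized to S] -> [S,I,S]
Op 10: C1 read [C1 read from I: others=['C0=S', 'C2=S'] -> C1=S, others downsized to S] -> [S,S,S]
Op 11: C0 write [C0 write: invalidate ['C1=S', 'C2=S'] -> C0=M] -> [M,I,I]
Op 12: C0 read [C0 read: already in M, no change] -> [M,I,I]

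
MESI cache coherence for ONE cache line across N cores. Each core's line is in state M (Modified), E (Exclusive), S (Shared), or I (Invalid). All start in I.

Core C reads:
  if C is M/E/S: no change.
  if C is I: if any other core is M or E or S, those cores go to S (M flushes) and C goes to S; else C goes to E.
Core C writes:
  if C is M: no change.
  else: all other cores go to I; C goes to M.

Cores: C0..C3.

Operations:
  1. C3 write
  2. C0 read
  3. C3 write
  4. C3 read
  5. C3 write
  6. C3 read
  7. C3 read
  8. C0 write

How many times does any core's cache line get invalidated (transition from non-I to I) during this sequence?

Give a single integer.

Answer: 2

Derivation:
Op 1: C3 write [C3 write: invalidate none -> C3=M] -> [I,I,I,M] (invalidations this op: 0; running total: 0)
Op 2: C0 read [C0 read from I: others=['C3=M'] -> C0=S, others downsized to S] -> [S,I,I,S] (invalidations this op: 0; running total: 0)
Op 3: C3 write [C3 write: invalidate ['C0=S'] -> C3=M] -> [I,I,I,M] (invalidations this op: 1; running total: 1)
Op 4: C3 read [C3 read: already in M, no change] -> [I,I,I,M] (invalidations this op: 0; running total: 1)
Op 5: C3 write [C3 write: already M (modified), no change] -> [I,I,I,M] (invalidations this op: 0; running total: 1)
Op 6: C3 read [C3 read: already in M, no change] -> [I,I,I,M] (invalidations this op: 0; running total: 1)
Op 7: C3 read [C3 read: already in M, no change] -> [I,I,I,M] (invalidations this op: 0; running total: 1)
Op 8: C0 write [C0 write: invalidate ['C3=M'] -> C0=M] -> [M,I,I,I] (invalidations this op: 1; running total: 2)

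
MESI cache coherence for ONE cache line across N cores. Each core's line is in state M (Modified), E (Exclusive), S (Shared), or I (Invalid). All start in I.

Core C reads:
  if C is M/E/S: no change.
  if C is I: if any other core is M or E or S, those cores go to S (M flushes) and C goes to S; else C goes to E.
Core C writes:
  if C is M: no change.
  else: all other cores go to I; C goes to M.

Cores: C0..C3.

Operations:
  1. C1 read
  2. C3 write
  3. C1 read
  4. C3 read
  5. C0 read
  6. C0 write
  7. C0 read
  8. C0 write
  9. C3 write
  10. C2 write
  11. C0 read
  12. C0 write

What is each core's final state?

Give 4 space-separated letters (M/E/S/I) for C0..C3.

Op 1: C1 read [C1 read from I: no other sharers -> C1=E (exclusive)] -> [I,E,I,I]
Op 2: C3 write [C3 write: invalidate ['C1=E'] -> C3=M] -> [I,I,I,M]
Op 3: C1 read [C1 read from I: others=['C3=M'] -> C1=S, others downsized to S] -> [I,S,I,S]
Op 4: C3 read [C3 read: already in S, no change] -> [I,S,I,S]
Op 5: C0 read [C0 read from I: others=['C1=S', 'C3=S'] -> C0=S, others downsized to S] -> [S,S,I,S]
Op 6: C0 write [C0 write: invalidate ['C1=S', 'C3=S'] -> C0=M] -> [M,I,I,I]
Op 7: C0 read [C0 read: already in M, no change] -> [M,I,I,I]
Op 8: C0 write [C0 write: already M (modified), no change] -> [M,I,I,I]
Op 9: C3 write [C3 write: invalidate ['C0=M'] -> C3=M] -> [I,I,I,M]
Op 10: C2 write [C2 write: invalidate ['C3=M'] -> C2=M] -> [I,I,M,I]
Op 11: C0 read [C0 read from I: others=['C2=M'] -> C0=S, others downsized to S] -> [S,I,S,I]
Op 12: C0 write [C0 write: invalidate ['C2=S'] -> C0=M] -> [M,I,I,I]

Answer: M I I I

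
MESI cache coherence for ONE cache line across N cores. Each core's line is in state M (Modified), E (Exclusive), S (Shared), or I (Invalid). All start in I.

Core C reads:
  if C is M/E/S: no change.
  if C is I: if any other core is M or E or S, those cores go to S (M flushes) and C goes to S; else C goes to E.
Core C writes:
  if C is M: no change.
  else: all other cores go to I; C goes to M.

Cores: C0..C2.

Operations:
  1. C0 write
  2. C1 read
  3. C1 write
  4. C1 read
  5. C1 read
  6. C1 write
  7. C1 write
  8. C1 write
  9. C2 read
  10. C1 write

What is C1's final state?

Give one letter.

Answer: M

Derivation:
Op 1: C0 write [C0 write: invalidate none -> C0=M] -> [M,I,I]
Op 2: C1 read [C1 read from I: others=['C0=M'] -> C1=S, others downsized to S] -> [S,S,I]
Op 3: C1 write [C1 write: invalidate ['C0=S'] -> C1=M] -> [I,M,I]
Op 4: C1 read [C1 read: already in M, no change] -> [I,M,I]
Op 5: C1 read [C1 read: already in M, no change] -> [I,M,I]
Op 6: C1 write [C1 write: already M (modified), no change] -> [I,M,I]
Op 7: C1 write [C1 write: already M (modified), no change] -> [I,M,I]
Op 8: C1 write [C1 write: already M (modified), no change] -> [I,M,I]
Op 9: C2 read [C2 read from I: others=['C1=M'] -> C2=S, others downsized to S] -> [I,S,S]
Op 10: C1 write [C1 write: invalidate ['C2=S'] -> C1=M] -> [I,M,I]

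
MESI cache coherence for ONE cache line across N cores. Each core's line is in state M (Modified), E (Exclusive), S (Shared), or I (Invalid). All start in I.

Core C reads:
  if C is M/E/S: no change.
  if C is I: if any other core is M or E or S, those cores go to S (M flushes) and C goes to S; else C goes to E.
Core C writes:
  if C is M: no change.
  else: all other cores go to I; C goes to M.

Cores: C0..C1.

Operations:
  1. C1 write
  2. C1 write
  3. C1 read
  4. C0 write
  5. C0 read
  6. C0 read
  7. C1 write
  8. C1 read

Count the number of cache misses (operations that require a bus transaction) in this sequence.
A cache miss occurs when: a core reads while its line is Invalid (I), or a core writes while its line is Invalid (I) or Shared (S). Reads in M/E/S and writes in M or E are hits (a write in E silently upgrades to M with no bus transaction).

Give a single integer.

Answer: 3

Derivation:
Op 1: C1 write [C1 write: invalidate none -> C1=M] -> [I,M] [MISS #1: write from I]
Op 2: C1 write [C1 write: already M (modified), no change] -> [I,M] [hit: write from M]
Op 3: C1 read [C1 read: already in M, no change] -> [I,M] [hit: read from M]
Op 4: C0 write [C0 write: invalidate ['C1=M'] -> C0=M] -> [M,I] [MISS #2: write from I]
Op 5: C0 read [C0 read: already in M, no change] -> [M,I] [hit: read from M]
Op 6: C0 read [C0 read: already in M, no change] -> [M,I] [hit: read from M]
Op 7: C1 write [C1 write: invalidate ['C0=M'] -> C1=M] -> [I,M] [MISS #3: write from I]
Op 8: C1 read [C1 read: already in M, no change] -> [I,M] [hit: read from M]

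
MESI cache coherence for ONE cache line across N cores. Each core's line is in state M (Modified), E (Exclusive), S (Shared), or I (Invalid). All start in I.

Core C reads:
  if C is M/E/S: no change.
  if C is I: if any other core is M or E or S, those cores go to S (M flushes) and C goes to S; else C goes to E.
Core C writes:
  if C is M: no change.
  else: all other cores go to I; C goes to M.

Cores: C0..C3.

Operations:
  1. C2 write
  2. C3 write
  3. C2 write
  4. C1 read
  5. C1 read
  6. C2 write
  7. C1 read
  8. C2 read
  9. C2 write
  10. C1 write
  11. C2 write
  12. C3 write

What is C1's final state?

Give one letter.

Answer: I

Derivation:
Op 1: C2 write [C2 write: invalidate none -> C2=M] -> [I,I,M,I]
Op 2: C3 write [C3 write: invalidate ['C2=M'] -> C3=M] -> [I,I,I,M]
Op 3: C2 write [C2 write: invalidate ['C3=M'] -> C2=M] -> [I,I,M,I]
Op 4: C1 read [C1 read from I: others=['C2=M'] -> C1=S, others downsized to S] -> [I,S,S,I]
Op 5: C1 read [C1 read: already in S, no change] -> [I,S,S,I]
Op 6: C2 write [C2 write: invalidate ['C1=S'] -> C2=M] -> [I,I,M,I]
Op 7: C1 read [C1 read from I: others=['C2=M'] -> C1=S, others downsized to S] -> [I,S,S,I]
Op 8: C2 read [C2 read: already in S, no change] -> [I,S,S,I]
Op 9: C2 write [C2 write: invalidate ['C1=S'] -> C2=M] -> [I,I,M,I]
Op 10: C1 write [C1 write: invalidate ['C2=M'] -> C1=M] -> [I,M,I,I]
Op 11: C2 write [C2 write: invalidate ['C1=M'] -> C2=M] -> [I,I,M,I]
Op 12: C3 write [C3 write: invalidate ['C2=M'] -> C3=M] -> [I,I,I,M]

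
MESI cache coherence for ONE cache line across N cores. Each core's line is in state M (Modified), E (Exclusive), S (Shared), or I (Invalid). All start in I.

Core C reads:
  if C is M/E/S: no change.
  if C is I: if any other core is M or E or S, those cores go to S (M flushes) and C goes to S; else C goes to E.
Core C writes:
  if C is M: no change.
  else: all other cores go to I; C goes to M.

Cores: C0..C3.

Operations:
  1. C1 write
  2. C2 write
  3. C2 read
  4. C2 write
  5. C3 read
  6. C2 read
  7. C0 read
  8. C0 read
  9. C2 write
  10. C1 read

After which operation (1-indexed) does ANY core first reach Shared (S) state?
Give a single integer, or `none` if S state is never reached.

Answer: 5

Derivation:
Op 1: C1 write [C1 write: invalidate none -> C1=M] -> [I,M,I,I]
Op 2: C2 write [C2 write: invalidate ['C1=M'] -> C2=M] -> [I,I,M,I]
Op 3: C2 read [C2 read: already in M, no change] -> [I,I,M,I]
Op 4: C2 write [C2 write: already M (modified), no change] -> [I,I,M,I]
Op 5: C3 read [C3 read from I: others=['C2=M'] -> C3=S, others downsized to S] -> [I,I,S,S]
  -> First S state at op 5; remaining ops need not be traced.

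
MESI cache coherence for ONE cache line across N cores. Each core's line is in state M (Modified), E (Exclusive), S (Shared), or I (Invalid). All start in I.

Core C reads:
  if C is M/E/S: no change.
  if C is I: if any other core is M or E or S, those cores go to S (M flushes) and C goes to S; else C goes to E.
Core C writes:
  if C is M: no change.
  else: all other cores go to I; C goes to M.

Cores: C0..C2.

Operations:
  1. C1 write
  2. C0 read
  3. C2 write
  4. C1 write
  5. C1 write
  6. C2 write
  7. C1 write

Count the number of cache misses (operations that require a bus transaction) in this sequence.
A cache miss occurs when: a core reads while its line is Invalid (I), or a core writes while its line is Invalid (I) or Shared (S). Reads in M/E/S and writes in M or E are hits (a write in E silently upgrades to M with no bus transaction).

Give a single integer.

Op 1: C1 write [C1 write: invalidate none -> C1=M] -> [I,M,I] [MISS #1: write from I]
Op 2: C0 read [C0 read from I: others=['C1=M'] -> C0=S, others downsized to S] -> [S,S,I] [MISS #2: read from I]
Op 3: C2 write [C2 write: invalidate ['C0=S', 'C1=S'] -> C2=M] -> [I,I,M] [MISS #3: write from I]
Op 4: C1 write [C1 write: invalidate ['C2=M'] -> C1=M] -> [I,M,I] [MISS #4: write from I]
Op 5: C1 write [C1 write: already M (modified), no change] -> [I,M,I] [hit: write from M]
Op 6: C2 write [C2 write: invalidate ['C1=M'] -> C2=M] -> [I,I,M] [MISS #5: write from I]
Op 7: C1 write [C1 write: invalidate ['C2=M'] -> C1=M] -> [I,M,I] [MISS #6: write from I]

Answer: 6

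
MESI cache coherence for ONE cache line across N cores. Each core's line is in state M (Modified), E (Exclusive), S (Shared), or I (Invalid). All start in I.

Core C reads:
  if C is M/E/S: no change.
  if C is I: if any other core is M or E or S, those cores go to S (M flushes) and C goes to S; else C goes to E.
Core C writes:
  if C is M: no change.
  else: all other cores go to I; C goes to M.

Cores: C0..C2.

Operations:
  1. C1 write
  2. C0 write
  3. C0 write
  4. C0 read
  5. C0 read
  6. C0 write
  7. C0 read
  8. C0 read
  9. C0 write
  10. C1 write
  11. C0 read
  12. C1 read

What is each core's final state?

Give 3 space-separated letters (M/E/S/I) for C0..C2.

Op 1: C1 write [C1 write: invalidate none -> C1=M] -> [I,M,I]
Op 2: C0 write [C0 write: invalidate ['C1=M'] -> C0=M] -> [M,I,I]
Op 3: C0 write [C0 write: already M (modified), no change] -> [M,I,I]
Op 4: C0 read [C0 read: already in M, no change] -> [M,I,I]
Op 5: C0 read [C0 read: already in M, no change] -> [M,I,I]
Op 6: C0 write [C0 write: already M (modified), no change] -> [M,I,I]
Op 7: C0 read [C0 read: already in M, no change] -> [M,I,I]
Op 8: C0 read [C0 read: already in M, no change] -> [M,I,I]
Op 9: C0 write [C0 write: already M (modified), no change] -> [M,I,I]
Op 10: C1 write [C1 write: invalidate ['C0=M'] -> C1=M] -> [I,M,I]
Op 11: C0 read [C0 read from I: others=['C1=M'] -> C0=S, others downsized to S] -> [S,S,I]
Op 12: C1 read [C1 read: already in S, no change] -> [S,S,I]

Answer: S S I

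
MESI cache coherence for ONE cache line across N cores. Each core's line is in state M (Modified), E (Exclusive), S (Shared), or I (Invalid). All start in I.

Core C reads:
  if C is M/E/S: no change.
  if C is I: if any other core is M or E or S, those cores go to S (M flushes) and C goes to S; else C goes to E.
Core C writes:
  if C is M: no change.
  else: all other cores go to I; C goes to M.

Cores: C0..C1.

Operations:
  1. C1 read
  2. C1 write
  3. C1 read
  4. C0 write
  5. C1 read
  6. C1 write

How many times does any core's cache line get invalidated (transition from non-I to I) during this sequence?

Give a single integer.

Op 1: C1 read [C1 read from I: no other sharers -> C1=E (exclusive)] -> [I,E] (invalidations this op: 0; running total: 0)
Op 2: C1 write [C1 write: invalidate none -> C1=M] -> [I,M] (invalidations this op: 0; running total: 0)
Op 3: C1 read [C1 read: already in M, no change] -> [I,M] (invalidations this op: 0; running total: 0)
Op 4: C0 write [C0 write: invalidate ['C1=M'] -> C0=M] -> [M,I] (invalidations this op: 1; running total: 1)
Op 5: C1 read [C1 read from I: others=['C0=M'] -> C1=S, others downsized to S] -> [S,S] (invalidations this op: 0; running total: 1)
Op 6: C1 write [C1 write: invalidate ['C0=S'] -> C1=M] -> [I,M] (invalidations this op: 1; running total: 2)

Answer: 2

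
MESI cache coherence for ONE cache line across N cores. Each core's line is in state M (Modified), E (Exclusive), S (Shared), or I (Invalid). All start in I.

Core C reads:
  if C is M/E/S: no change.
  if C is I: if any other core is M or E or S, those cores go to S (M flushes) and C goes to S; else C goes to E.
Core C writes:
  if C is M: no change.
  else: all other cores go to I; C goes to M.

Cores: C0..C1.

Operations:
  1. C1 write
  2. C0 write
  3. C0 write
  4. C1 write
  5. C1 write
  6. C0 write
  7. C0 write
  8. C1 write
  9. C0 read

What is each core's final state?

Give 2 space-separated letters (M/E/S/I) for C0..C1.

Op 1: C1 write [C1 write: invalidate none -> C1=M] -> [I,M]
Op 2: C0 write [C0 write: invalidate ['C1=M'] -> C0=M] -> [M,I]
Op 3: C0 write [C0 write: already M (modified), no change] -> [M,I]
Op 4: C1 write [C1 write: invalidate ['C0=M'] -> C1=M] -> [I,M]
Op 5: C1 write [C1 write: already M (modified), no change] -> [I,M]
Op 6: C0 write [C0 write: invalidate ['C1=M'] -> C0=M] -> [M,I]
Op 7: C0 write [C0 write: already M (modified), no change] -> [M,I]
Op 8: C1 write [C1 write: invalidate ['C0=M'] -> C1=M] -> [I,M]
Op 9: C0 read [C0 read from I: others=['C1=M'] -> C0=S, others downsized to S] -> [S,S]

Answer: S S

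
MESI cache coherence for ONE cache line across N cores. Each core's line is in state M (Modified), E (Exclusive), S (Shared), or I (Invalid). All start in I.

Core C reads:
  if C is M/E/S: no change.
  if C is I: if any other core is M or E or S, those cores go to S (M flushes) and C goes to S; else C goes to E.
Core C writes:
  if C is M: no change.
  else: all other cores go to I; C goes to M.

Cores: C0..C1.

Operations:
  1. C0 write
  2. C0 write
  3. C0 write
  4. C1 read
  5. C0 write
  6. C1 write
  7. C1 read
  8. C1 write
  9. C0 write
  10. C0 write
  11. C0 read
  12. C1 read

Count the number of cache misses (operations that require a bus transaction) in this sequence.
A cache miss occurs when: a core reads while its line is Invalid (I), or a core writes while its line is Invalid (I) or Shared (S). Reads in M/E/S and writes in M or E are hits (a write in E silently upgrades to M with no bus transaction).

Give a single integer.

Op 1: C0 write [C0 write: invalidate none -> C0=M] -> [M,I] [MISS #1: write from I]
Op 2: C0 write [C0 write: already M (modified), no change] -> [M,I] [hit: write from M]
Op 3: C0 write [C0 write: already M (modified), no change] -> [M,I] [hit: write from M]
Op 4: C1 read [C1 read from I: others=['C0=M'] -> C1=S, others downsized to S] -> [S,S] [MISS #2: read from I]
Op 5: C0 write [C0 write: invalidate ['C1=S'] -> C0=M] -> [M,I] [MISS #3: write from S]
Op 6: C1 write [C1 write: invalidate ['C0=M'] -> C1=M] -> [I,M] [MISS #4: write from I]
Op 7: C1 read [C1 read: already in M, no change] -> [I,M] [hit: read from M]
Op 8: C1 write [C1 write: already M (modified), no change] -> [I,M] [hit: write from M]
Op 9: C0 write [C0 write: invalidate ['C1=M'] -> C0=M] -> [M,I] [MISS #5: write from I]
Op 10: C0 write [C0 write: already M (modified), no change] -> [M,I] [hit: write from M]
Op 11: C0 read [C0 read: already in M, no change] -> [M,I] [hit: read from M]
Op 12: C1 read [C1 read from I: others=['C0=M'] -> C1=S, others downsized to S] -> [S,S] [MISS #6: read from I]

Answer: 6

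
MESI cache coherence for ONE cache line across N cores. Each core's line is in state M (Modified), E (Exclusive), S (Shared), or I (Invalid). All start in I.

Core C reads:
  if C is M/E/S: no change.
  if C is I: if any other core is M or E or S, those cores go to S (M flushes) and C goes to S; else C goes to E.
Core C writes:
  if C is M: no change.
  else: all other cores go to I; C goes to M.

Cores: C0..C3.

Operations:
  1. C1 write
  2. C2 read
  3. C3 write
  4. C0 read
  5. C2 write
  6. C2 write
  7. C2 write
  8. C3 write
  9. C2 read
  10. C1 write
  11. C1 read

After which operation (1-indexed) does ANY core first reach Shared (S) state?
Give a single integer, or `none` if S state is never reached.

Answer: 2

Derivation:
Op 1: C1 write [C1 write: invalidate none -> C1=M] -> [I,M,I,I]
Op 2: C2 read [C2 read from I: others=['C1=M'] -> C2=S, others downsized to S] -> [I,S,S,I]
  -> First S state at op 2; remaining ops need not be traced.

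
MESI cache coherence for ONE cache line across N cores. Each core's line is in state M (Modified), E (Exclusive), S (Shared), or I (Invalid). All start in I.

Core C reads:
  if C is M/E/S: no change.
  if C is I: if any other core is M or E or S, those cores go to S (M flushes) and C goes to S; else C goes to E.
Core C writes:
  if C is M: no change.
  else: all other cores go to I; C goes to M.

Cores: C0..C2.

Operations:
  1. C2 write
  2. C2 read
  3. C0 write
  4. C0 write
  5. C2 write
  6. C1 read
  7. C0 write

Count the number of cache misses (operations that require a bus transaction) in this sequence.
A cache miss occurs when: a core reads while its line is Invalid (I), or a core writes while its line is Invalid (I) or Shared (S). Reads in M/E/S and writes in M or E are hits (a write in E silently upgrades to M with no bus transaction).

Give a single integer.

Answer: 5

Derivation:
Op 1: C2 write [C2 write: invalidate none -> C2=M] -> [I,I,M] [MISS #1: write from I]
Op 2: C2 read [C2 read: already in M, no change] -> [I,I,M] [hit: read from M]
Op 3: C0 write [C0 write: invalidate ['C2=M'] -> C0=M] -> [M,I,I] [MISS #2: write from I]
Op 4: C0 write [C0 write: already M (modified), no change] -> [M,I,I] [hit: write from M]
Op 5: C2 write [C2 write: invalidate ['C0=M'] -> C2=M] -> [I,I,M] [MISS #3: write from I]
Op 6: C1 read [C1 read from I: others=['C2=M'] -> C1=S, others downsized to S] -> [I,S,S] [MISS #4: read from I]
Op 7: C0 write [C0 write: invalidate ['C1=S', 'C2=S'] -> C0=M] -> [M,I,I] [MISS #5: write from I]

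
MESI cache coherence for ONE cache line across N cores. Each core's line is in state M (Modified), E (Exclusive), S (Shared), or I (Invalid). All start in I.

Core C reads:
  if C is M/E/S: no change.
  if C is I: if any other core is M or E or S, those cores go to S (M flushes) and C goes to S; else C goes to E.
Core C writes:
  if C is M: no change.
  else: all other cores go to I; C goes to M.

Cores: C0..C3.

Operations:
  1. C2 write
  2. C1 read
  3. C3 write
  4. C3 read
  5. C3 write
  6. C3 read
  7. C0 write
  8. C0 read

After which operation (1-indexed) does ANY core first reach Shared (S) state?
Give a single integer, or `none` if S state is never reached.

Answer: 2

Derivation:
Op 1: C2 write [C2 write: invalidate none -> C2=M] -> [I,I,M,I]
Op 2: C1 read [C1 read from I: others=['C2=M'] -> C1=S, others downsized to S] -> [I,S,S,I]
  -> First S state at op 2; remaining ops need not be traced.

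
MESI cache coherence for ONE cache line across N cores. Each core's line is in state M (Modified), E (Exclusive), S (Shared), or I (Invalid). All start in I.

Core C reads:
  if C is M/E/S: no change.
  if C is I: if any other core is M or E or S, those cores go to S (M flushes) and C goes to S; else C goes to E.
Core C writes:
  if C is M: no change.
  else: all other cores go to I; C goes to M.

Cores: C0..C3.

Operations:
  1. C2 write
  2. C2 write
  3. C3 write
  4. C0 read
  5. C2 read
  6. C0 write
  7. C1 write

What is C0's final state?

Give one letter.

Answer: I

Derivation:
Op 1: C2 write [C2 write: invalidate none -> C2=M] -> [I,I,M,I]
Op 2: C2 write [C2 write: already M (modified), no change] -> [I,I,M,I]
Op 3: C3 write [C3 write: invalidate ['C2=M'] -> C3=M] -> [I,I,I,M]
Op 4: C0 read [C0 read from I: others=['C3=M'] -> C0=S, others downsized to S] -> [S,I,I,S]
Op 5: C2 read [C2 read from I: others=['C0=S', 'C3=S'] -> C2=S, others downsized to S] -> [S,I,S,S]
Op 6: C0 write [C0 write: invalidate ['C2=S', 'C3=S'] -> C0=M] -> [M,I,I,I]
Op 7: C1 write [C1 write: invalidate ['C0=M'] -> C1=M] -> [I,M,I,I]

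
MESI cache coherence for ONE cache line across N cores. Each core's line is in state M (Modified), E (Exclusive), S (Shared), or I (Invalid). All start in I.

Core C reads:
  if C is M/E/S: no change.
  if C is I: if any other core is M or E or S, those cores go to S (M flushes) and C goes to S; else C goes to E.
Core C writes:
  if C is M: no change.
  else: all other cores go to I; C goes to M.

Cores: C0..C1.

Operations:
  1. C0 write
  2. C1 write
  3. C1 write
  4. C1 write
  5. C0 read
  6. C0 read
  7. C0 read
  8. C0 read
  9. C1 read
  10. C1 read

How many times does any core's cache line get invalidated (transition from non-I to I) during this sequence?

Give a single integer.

Answer: 1

Derivation:
Op 1: C0 write [C0 write: invalidate none -> C0=M] -> [M,I] (invalidations this op: 0; running total: 0)
Op 2: C1 write [C1 write: invalidate ['C0=M'] -> C1=M] -> [I,M] (invalidations this op: 1; running total: 1)
Op 3: C1 write [C1 write: already M (modified), no change] -> [I,M] (invalidations this op: 0; running total: 1)
Op 4: C1 write [C1 write: already M (modified), no change] -> [I,M] (invalidations this op: 0; running total: 1)
Op 5: C0 read [C0 read from I: others=['C1=M'] -> C0=S, others downsized to S] -> [S,S] (invalidations this op: 0; running total: 1)
Op 6: C0 read [C0 read: already in S, no change] -> [S,S] (invalidations this op: 0; running total: 1)
Op 7: C0 read [C0 read: already in S, no change] -> [S,S] (invalidations this op: 0; running total: 1)
Op 8: C0 read [C0 read: already in S, no change] -> [S,S] (invalidations this op: 0; running total: 1)
Op 9: C1 read [C1 read: already in S, no change] -> [S,S] (invalidations this op: 0; running total: 1)
Op 10: C1 read [C1 read: already in S, no change] -> [S,S] (invalidations this op: 0; running total: 1)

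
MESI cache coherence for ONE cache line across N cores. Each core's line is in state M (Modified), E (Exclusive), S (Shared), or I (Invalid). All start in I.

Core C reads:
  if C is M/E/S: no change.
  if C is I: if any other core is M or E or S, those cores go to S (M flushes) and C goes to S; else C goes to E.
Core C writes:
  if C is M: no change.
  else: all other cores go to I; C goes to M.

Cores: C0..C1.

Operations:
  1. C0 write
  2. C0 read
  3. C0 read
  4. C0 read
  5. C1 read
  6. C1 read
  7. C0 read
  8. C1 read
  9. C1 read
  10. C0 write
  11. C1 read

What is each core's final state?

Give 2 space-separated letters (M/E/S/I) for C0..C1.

Answer: S S

Derivation:
Op 1: C0 write [C0 write: invalidate none -> C0=M] -> [M,I]
Op 2: C0 read [C0 read: already in M, no change] -> [M,I]
Op 3: C0 read [C0 read: already in M, no change] -> [M,I]
Op 4: C0 read [C0 read: already in M, no change] -> [M,I]
Op 5: C1 read [C1 read from I: others=['C0=M'] -> C1=S, others downsized to S] -> [S,S]
Op 6: C1 read [C1 read: already in S, no change] -> [S,S]
Op 7: C0 read [C0 read: already in S, no change] -> [S,S]
Op 8: C1 read [C1 read: already in S, no change] -> [S,S]
Op 9: C1 read [C1 read: already in S, no change] -> [S,S]
Op 10: C0 write [C0 write: invalidate ['C1=S'] -> C0=M] -> [M,I]
Op 11: C1 read [C1 read from I: others=['C0=M'] -> C1=S, others downsized to S] -> [S,S]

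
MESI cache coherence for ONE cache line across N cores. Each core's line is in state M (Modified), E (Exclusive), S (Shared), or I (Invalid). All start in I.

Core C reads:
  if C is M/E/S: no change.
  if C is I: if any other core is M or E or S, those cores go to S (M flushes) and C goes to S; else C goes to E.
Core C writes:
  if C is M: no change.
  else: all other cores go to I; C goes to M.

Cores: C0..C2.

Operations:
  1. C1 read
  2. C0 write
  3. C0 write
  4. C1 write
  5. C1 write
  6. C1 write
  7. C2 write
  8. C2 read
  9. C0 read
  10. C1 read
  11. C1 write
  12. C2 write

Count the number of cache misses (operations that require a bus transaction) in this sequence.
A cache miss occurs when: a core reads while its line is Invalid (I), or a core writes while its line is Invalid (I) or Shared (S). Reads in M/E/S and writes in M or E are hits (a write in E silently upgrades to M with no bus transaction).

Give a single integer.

Op 1: C1 read [C1 read from I: no other sharers -> C1=E (exclusive)] -> [I,E,I] [MISS #1: read from I]
Op 2: C0 write [C0 write: invalidate ['C1=E'] -> C0=M] -> [M,I,I] [MISS #2: write from I]
Op 3: C0 write [C0 write: already M (modified), no change] -> [M,I,I] [hit: write from M]
Op 4: C1 write [C1 write: invalidate ['C0=M'] -> C1=M] -> [I,M,I] [MISS #3: write from I]
Op 5: C1 write [C1 write: already M (modified), no change] -> [I,M,I] [hit: write from M]
Op 6: C1 write [C1 write: already M (modified), no change] -> [I,M,I] [hit: write from M]
Op 7: C2 write [C2 write: invalidate ['C1=M'] -> C2=M] -> [I,I,M] [MISS #4: write from I]
Op 8: C2 read [C2 read: already in M, no change] -> [I,I,M] [hit: read from M]
Op 9: C0 read [C0 read from I: others=['C2=M'] -> C0=S, others downsized to S] -> [S,I,S] [MISS #5: read from I]
Op 10: C1 read [C1 read from I: others=['C0=S', 'C2=S'] -> C1=S, others downsized to S] -> [S,S,S] [MISS #6: read from I]
Op 11: C1 write [C1 write: invalidate ['C0=S', 'C2=S'] -> C1=M] -> [I,M,I] [MISS #7: write from S]
Op 12: C2 write [C2 write: invalidate ['C1=M'] -> C2=M] -> [I,I,M] [MISS #8: write from I]

Answer: 8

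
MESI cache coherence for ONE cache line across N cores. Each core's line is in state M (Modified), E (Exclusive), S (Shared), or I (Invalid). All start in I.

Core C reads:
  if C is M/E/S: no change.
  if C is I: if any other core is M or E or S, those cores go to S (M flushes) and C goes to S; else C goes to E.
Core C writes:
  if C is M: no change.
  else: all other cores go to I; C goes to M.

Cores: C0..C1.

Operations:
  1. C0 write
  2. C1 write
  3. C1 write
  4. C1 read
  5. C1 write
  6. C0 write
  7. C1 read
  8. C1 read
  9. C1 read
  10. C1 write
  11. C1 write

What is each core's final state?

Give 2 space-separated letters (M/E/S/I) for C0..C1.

Op 1: C0 write [C0 write: invalidate none -> C0=M] -> [M,I]
Op 2: C1 write [C1 write: invalidate ['C0=M'] -> C1=M] -> [I,M]
Op 3: C1 write [C1 write: already M (modified), no change] -> [I,M]
Op 4: C1 read [C1 read: already in M, no change] -> [I,M]
Op 5: C1 write [C1 write: already M (modified), no change] -> [I,M]
Op 6: C0 write [C0 write: invalidate ['C1=M'] -> C0=M] -> [M,I]
Op 7: C1 read [C1 read from I: others=['C0=M'] -> C1=S, others downsized to S] -> [S,S]
Op 8: C1 read [C1 read: already in S, no change] -> [S,S]
Op 9: C1 read [C1 read: already in S, no change] -> [S,S]
Op 10: C1 write [C1 write: invalidate ['C0=S'] -> C1=M] -> [I,M]
Op 11: C1 write [C1 write: already M (modified), no change] -> [I,M]

Answer: I M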